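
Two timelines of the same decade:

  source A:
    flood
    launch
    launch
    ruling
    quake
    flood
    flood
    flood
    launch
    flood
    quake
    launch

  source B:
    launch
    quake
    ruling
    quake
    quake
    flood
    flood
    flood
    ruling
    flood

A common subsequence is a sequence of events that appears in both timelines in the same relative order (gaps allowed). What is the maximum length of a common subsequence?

7

Pick launch [2,1], ruling [4,3], quake [5,5], flood [6,6], flood [7,7], flood [8,8], flood [10,10]; all 7 events appear in both, in order. Since dp[12][10] = 7, nothing longer is possible.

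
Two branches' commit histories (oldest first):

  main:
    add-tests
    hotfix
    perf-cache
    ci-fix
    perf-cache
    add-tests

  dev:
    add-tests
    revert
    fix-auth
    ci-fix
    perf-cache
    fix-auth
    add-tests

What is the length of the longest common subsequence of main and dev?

4

One common subsequence of length 4: add-tests at main[1]=dev[1] → ci-fix at main[4]=dev[4] → perf-cache at main[5]=dev[5] → add-tests at main[6]=dev[7]. Since dp[6][7] = 4, nothing longer is possible.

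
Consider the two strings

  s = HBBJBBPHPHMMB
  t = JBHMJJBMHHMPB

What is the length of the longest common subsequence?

Pick H (s #1, t #3) → J (s #4, t #6) → B (s #5, t #7) → H (s #8, t #9) → H (s #10, t #10) → M (s #11, t #11) → B (s #13, t #13); all 7 characters appear in both, in order. The LCS DP gives dp[13][13] = 7, so this is optimal.

7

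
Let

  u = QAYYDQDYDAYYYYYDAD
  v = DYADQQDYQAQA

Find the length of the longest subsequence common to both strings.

Match A (u #2, v #3); then D (u #5, v #4); then Q (u #6, v #6); then D (u #7, v #7); then Y (u #8, v #8); then A (u #10, v #10); then A (u #17, v #12) — 7 characters in the same relative order in both. Since dp[18][12] = 7, nothing longer is possible.

7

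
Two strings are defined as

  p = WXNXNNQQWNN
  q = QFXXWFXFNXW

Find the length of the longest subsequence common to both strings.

5

Pick W [1,5]; then X [2,7]; then N [3,9]; then X [4,10]; then W [9,11]; all 5 characters appear in both, in order. Since dp[11][11] = 5, nothing longer is possible.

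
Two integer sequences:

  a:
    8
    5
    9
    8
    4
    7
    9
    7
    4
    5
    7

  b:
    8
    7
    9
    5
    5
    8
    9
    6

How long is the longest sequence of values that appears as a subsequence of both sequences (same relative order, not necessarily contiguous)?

Let dp[i][j] be the LCS length of the first i values of a and the first j values of b. dp[i][j] = dp[i-1][j-1]+1 when the i-th and j-th values match, else max(dp[i-1][j], dp[i][j-1]).
    ·  8  7  9  5  5  8  9  6
 ·  0  0  0  0  0  0  0  0  0
 8  0  1  1  1  1  1  1  1  1
 5  0  1  1  1  2  2  2  2  2
 9  0  1  1  2  2  2  2  3  3
 8  0  1  1  2  2  2  3  3  3
 4  0  1  1  2  2  2  3  3  3
 7  0  1  2  2  2  2  3  3  3
 9  0  1  2  3  3  3  3  4  4
 7  0  1  2  3  3  3  3  4  4
 4  0  1  2  3  3  3  3  4  4
 5  0  1  2  3  4  4  4  4  4
 7  0  1  2  3  4  4  4  4  4
dp[11][8] = 4. One LCS (by backtracking along matches): 8, 5, 8, 9.

4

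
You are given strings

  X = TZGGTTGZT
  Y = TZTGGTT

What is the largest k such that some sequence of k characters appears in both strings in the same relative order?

6

Let dp[i][j] be the LCS length of the first i characters of X and the first j characters of Y. dp[i][j] = dp[i-1][j-1]+1 when the i-th and j-th characters match, else max(dp[i-1][j], dp[i][j-1]).
    ·  T  Z  T  G  G  T  T
 ·  0  0  0  0  0  0  0  0
 T  0  1  1  1  1  1  1  1
 Z  0  1  2  2  2  2  2  2
 G  0  1  2  2  3  3  3  3
 G  0  1  2  2  3  4  4  4
 T  0  1  2  3  3  4  5  5
 T  0  1  2  3  3  4  5  6
 G  0  1  2  3  4  4  5  6
 Z  0  1  2  3  4  4  5  6
 T  0  1  2  3  4  4  5  6
dp[9][7] = 6. One LCS (by backtracking along matches): TZGGTT.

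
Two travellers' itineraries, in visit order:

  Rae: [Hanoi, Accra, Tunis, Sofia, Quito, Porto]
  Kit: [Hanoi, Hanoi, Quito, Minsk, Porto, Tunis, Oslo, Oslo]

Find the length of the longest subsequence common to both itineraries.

Taking Hanoi at Rae[1]=Kit[2]; then Quito at Rae[5]=Kit[3]; then Porto at Rae[6]=Kit[5] gives a common subsequence of length 3. The LCS DP gives dp[6][8] = 3, so this is optimal.

3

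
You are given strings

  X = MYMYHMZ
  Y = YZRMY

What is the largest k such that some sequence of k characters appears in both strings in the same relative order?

One common subsequence of length 3: Y at X[2]=Y[1]; then M at X[3]=Y[4]; then Y at X[4]=Y[5]. Since dp[7][5] = 3, nothing longer is possible.

3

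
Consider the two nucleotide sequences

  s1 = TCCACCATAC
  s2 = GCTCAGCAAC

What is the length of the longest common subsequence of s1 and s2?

7

One common subsequence of length 7: T [1,3] → C [3,4] → A [4,5] → C [6,7] → A [7,8] → A [9,9] → C [10,10]. Since dp[10][10] = 7, nothing longer is possible.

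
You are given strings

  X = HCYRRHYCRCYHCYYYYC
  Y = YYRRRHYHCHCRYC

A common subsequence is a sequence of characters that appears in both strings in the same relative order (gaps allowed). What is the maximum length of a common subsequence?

Taking Y at X[3]=Y[2], R at X[4]=Y[4], R at X[5]=Y[5], H at X[6]=Y[6], Y at X[7]=Y[7], C at X[10]=Y[9], H at X[12]=Y[10], C at X[13]=Y[11], Y at X[17]=Y[13], C at X[18]=Y[14] gives a common subsequence of length 10. The LCS DP gives dp[18][14] = 10, so this is optimal.

10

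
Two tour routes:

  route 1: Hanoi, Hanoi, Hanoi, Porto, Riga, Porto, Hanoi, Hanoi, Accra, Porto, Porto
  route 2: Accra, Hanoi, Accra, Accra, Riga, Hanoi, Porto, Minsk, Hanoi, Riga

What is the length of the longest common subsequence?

Match Hanoi [1,2] → Hanoi [2,6] → Hanoi [3,9] → Riga [5,10] — 4 stops in the same relative order in both, and the DP table's final entry dp[11][10] is also 4, so no common subsequence is longer.

4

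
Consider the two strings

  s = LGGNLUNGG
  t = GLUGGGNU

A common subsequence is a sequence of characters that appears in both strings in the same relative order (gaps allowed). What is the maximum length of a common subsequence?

5

Taking L (s #1, t #2), G (s #2, t #5), G (s #3, t #6), N (s #4, t #7), U (s #6, t #8) gives a common subsequence of length 5. The LCS DP gives dp[9][8] = 5, so this is optimal.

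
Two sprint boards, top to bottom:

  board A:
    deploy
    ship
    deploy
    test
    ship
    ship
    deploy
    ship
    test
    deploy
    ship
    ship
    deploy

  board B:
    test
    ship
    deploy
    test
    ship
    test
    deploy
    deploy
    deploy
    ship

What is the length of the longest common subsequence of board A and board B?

Taking ship at board A[2]=board B[2] → deploy at board A[3]=board B[3] → test at board A[4]=board B[4] → ship at board A[5]=board B[5] → deploy at board A[7]=board B[8] → deploy at board A[10]=board B[9] → ship at board A[12]=board B[10] gives a common subsequence of length 7, and the DP table's final entry dp[13][10] is also 7, so no common subsequence is longer.

7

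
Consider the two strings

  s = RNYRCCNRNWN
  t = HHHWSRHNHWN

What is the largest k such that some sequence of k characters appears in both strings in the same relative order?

4

Let dp[i][j] be the LCS length of the first i characters of s and the first j characters of t. dp[i][j] = dp[i-1][j-1]+1 when the i-th and j-th characters match, else max(dp[i-1][j], dp[i][j-1]).
    ·  H  H  H  W  S  R  H  N  H  W  N
 ·  0  0  0  0  0  0  0  0  0  0  0  0
 R  0  0  0  0  0  0  1  1  1  1  1  1
 N  0  0  0  0  0  0  1  1  2  2  2  2
 Y  0  0  0  0  0  0  1  1  2  2  2  2
 R  0  0  0  0  0  0  1  1  2  2  2  2
 C  0  0  0  0  0  0  1  1  2  2  2  2
 C  0  0  0  0  0  0  1  1  2  2  2  2
 N  0  0  0  0  0  0  1  1  2  2  2  3
 R  0  0  0  0  0  0  1  1  2  2  2  3
 N  0  0  0  0  0  0  1  1  2  2  2  3
 W  0  0  0  0  1  1  1  1  2  2  3  3
 N  0  0  0  0  1  1  1  1  2  2  3  4
dp[11][11] = 4. One LCS (by backtracking along matches): RNWN.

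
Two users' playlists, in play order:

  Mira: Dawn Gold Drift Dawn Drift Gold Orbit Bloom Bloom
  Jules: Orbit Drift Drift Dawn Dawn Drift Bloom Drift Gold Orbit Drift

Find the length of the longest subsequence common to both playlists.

5

Pick Dawn at Mira[1]=Jules[5], then Drift at Mira[3]=Jules[6], then Drift at Mira[5]=Jules[8], then Gold at Mira[6]=Jules[9], then Orbit at Mira[7]=Jules[10]; all 5 songs appear in both, in order. Since dp[9][11] = 5, nothing longer is possible.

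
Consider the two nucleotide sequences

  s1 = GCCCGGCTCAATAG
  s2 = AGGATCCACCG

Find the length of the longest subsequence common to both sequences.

Pick G (s1 #1, s2 #3) → C (s1 #2, s2 #6) → C (s1 #3, s2 #7) → C (s1 #7, s2 #9) → C (s1 #9, s2 #10) → G (s1 #14, s2 #11); all 6 bases appear in both, in order. Since dp[14][11] = 6, nothing longer is possible.

6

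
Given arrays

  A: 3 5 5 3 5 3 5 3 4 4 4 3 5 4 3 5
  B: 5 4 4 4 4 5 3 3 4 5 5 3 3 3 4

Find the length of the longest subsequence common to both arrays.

Match 5 (A #2, B #1), 5 (A #3, B #6), 3 (A #4, B #8), 5 (A #5, B #11), 3 (A #6, B #12), 3 (A #8, B #13), 3 (A #12, B #14), 4 (A #14, B #15) — 8 values in the same relative order in both. Since dp[16][15] = 8, nothing longer is possible.

8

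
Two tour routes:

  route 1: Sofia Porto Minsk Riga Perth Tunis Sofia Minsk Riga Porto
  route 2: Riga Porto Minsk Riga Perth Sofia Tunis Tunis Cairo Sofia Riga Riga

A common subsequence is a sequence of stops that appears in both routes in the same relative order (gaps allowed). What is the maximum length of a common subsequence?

Pick Porto (route 1 #2, route 2 #2); then Minsk (route 1 #3, route 2 #3); then Riga (route 1 #4, route 2 #4); then Perth (route 1 #5, route 2 #5); then Tunis (route 1 #6, route 2 #8); then Sofia (route 1 #7, route 2 #10); then Riga (route 1 #9, route 2 #12); all 7 stops appear in both, in order. The LCS DP gives dp[10][12] = 7, so this is optimal.

7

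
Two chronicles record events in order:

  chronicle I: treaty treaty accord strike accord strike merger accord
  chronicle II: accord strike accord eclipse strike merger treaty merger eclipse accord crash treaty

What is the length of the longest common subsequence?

One common subsequence of length 6: accord (chronicle I #3, chronicle II #1), strike (chronicle I #4, chronicle II #2), accord (chronicle I #5, chronicle II #3), strike (chronicle I #6, chronicle II #5), merger (chronicle I #7, chronicle II #8), accord (chronicle I #8, chronicle II #10). Since dp[8][12] = 6, nothing longer is possible.

6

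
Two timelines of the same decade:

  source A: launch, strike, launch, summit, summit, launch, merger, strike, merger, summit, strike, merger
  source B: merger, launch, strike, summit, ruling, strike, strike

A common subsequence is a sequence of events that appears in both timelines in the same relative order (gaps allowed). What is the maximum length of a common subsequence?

5

Match launch (source A #1, source B #2), then strike (source A #2, source B #3), then summit (source A #4, source B #4), then strike (source A #8, source B #6), then strike (source A #11, source B #7) — 5 events in the same relative order in both. Since dp[12][7] = 5, nothing longer is possible.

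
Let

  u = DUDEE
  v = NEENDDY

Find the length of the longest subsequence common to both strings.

One common subsequence of length 2: D [1,5] → D [3,6]. dp[5][7] = 2 confirms this is the maximum.

2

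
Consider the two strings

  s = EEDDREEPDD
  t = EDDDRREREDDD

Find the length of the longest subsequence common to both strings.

8

Let dp[i][j] be the LCS length of the first i characters of s and the first j characters of t. dp[i][j] = dp[i-1][j-1]+1 when the i-th and j-th characters match, else max(dp[i-1][j], dp[i][j-1]).
    ·  E  D  D  D  R  R  E  R  E  D  D  D
 ·  0  0  0  0  0  0  0  0  0  0  0  0  0
 E  0  1  1  1  1  1  1  1  1  1  1  1  1
 E  0  1  1  1  1  1  1  2  2  2  2  2  2
 D  0  1  2  2  2  2  2  2  2  2  3  3  3
 D  0  1  2  3  3  3  3  3  3  3  3  4  4
 R  0  1  2  3  3  4  4  4  4  4  4  4  4
 E  0  1  2  3  3  4  4  5  5  5  5  5  5
 E  0  1  2  3  3  4  4  5  5  6  6  6  6
 P  0  1  2  3  3  4  4  5  5  6  6  6  6
 D  0  1  2  3  4  4  4  5  5  6  7  7  7
 D  0  1  2  3  4  4  4  5  5  6  7  8  8
dp[10][12] = 8. One LCS (by backtracking along matches): EDDREEDD.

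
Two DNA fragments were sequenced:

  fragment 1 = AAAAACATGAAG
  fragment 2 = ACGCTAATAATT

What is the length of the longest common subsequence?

Let dp[i][j] be the LCS length of the first i bases of fragment 1 and the first j bases of fragment 2. dp[i][j] = dp[i-1][j-1]+1 when the i-th and j-th bases match, else max(dp[i-1][j], dp[i][j-1]).
    ·  A  C  G  C  T  A  A  T  A  A  T  T
 ·  0  0  0  0  0  0  0  0  0  0  0  0  0
 A  0  1  1  1  1  1  1  1  1  1  1  1  1
 A  0  1  1  1  1  1  2  2  2  2  2  2  2
 A  0  1  1  1  1  1  2  3  3  3  3  3  3
 A  0  1  1  1  1  1  2  3  3  4  4  4  4
 A  0  1  1  1  1  1  2  3  3  4  5  5  5
 C  0  1  2  2  2  2  2  3  3  4  5  5  5
 A  0  1  2  2  2  2  3  3  3  4  5  5  5
 T  0  1  2  2  2  3  3  3  4  4  5  6  6
 G  0  1  2  3  3  3  3  3  4  4  5  6  6
 A  0  1  2  3  3  3  4  4  4  5  5  6  6
 A  0  1  2  3  3  3  4  5  5  5  6  6  6
 G  0  1  2  3  3  3  4  5  5  5  6  6  6
dp[12][12] = 6. One LCS (by backtracking along matches): AAAAAT.

6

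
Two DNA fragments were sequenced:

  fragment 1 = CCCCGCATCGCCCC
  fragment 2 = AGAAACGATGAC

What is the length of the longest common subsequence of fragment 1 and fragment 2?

6

Pick C at fragment 1[4]=fragment 2[6], G at fragment 1[5]=fragment 2[7], A at fragment 1[7]=fragment 2[8], T at fragment 1[8]=fragment 2[9], G at fragment 1[10]=fragment 2[10], C at fragment 1[14]=fragment 2[12]; all 6 bases appear in both, in order, and the DP table's final entry dp[14][12] is also 6, so no common subsequence is longer.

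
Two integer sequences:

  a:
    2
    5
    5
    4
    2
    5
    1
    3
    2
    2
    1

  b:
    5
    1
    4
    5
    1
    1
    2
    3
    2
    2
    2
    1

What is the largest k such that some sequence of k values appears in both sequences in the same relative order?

Let dp[i][j] be the LCS length of the first i values of a and the first j values of b. dp[i][j] = dp[i-1][j-1]+1 when the i-th and j-th values match, else max(dp[i-1][j], dp[i][j-1]).
    ·  5  1  4  5  1  1  2  3  2  2  2  1
 ·  0  0  0  0  0  0  0  0  0  0  0  0  0
 2  0  0  0  0  0  0  0  1  1  1  1  1  1
 5  0  1  1  1  1  1  1  1  1  1  1  1  1
 5  0  1  1  1  2  2  2  2  2  2  2  2  2
 4  0  1  1  2  2  2  2  2  2  2  2  2  2
 2  0  1  1  2  2  2  2  3  3  3  3  3  3
 5  0  1  1  2  3  3  3  3  3  3  3  3  3
 1  0  1  2  2  3  4  4  4  4  4  4  4  4
 3  0  1  2  2  3  4  4  4  5  5  5  5  5
 2  0  1  2  2  3  4  4  5  5  6  6  6  6
 2  0  1  2  2  3  4  4  5  5  6  7  7  7
 1  0  1  2  2  3  4  5  5  5  6  7  7  8
dp[11][12] = 8. One LCS (by backtracking along matches): 5, 4, 5, 1, 3, 2, 2, 1.

8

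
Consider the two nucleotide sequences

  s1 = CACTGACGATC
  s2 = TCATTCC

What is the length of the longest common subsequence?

5

Match C [1,2]; then A [2,3]; then T [4,5]; then C [7,6]; then C [11,7] — 5 bases in the same relative order in both. The LCS DP gives dp[11][7] = 5, so this is optimal.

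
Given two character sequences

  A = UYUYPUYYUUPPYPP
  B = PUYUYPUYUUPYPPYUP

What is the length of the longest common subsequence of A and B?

Pick U [1,2], Y [2,3], U [3,4], Y [4,5], P [5,6], U [6,7], Y [8,8], U [9,9], U [10,10], P [11,13], P [12,14], Y [13,15], P [15,17]; all 13 characters appear in both, in order. dp[15][17] = 13 confirms this is the maximum.

13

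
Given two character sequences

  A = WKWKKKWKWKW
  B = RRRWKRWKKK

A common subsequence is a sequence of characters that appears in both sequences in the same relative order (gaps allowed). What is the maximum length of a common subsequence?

Let dp[i][j] be the LCS length of the first i characters of A and the first j characters of B. dp[i][j] = dp[i-1][j-1]+1 when the i-th and j-th characters match, else max(dp[i-1][j], dp[i][j-1]).
    ·  R  R  R  W  K  R  W  K  K  K
 ·  0  0  0  0  0  0  0  0  0  0  0
 W  0  0  0  0  1  1  1  1  1  1  1
 K  0  0  0  0  1  2  2  2  2  2  2
 W  0  0  0  0  1  2  2  3  3  3  3
 K  0  0  0  0  1  2  2  3  4  4  4
 K  0  0  0  0  1  2  2  3  4  5  5
 K  0  0  0  0  1  2  2  3  4  5  6
 W  0  0  0  0  1  2  2  3  4  5  6
 K  0  0  0  0  1  2  2  3  4  5  6
 W  0  0  0  0  1  2  2  3  4  5  6
 K  0  0  0  0  1  2  2  3  4  5  6
 W  0  0  0  0  1  2  2  3  4  5  6
dp[11][10] = 6. One LCS (by backtracking along matches): WKWKKK.

6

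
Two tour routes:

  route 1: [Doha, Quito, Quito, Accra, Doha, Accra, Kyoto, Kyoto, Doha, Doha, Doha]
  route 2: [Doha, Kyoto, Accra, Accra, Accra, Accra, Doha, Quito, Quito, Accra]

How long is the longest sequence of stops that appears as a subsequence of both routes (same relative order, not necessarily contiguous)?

One common subsequence of length 4: Doha [1,7] → Quito [2,8] → Quito [3,9] → Accra [6,10]. The LCS DP gives dp[11][10] = 4, so this is optimal.

4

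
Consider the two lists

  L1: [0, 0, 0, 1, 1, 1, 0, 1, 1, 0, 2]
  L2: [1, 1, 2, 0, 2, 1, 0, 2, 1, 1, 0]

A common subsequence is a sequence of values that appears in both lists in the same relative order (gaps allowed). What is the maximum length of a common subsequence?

7

Let dp[i][j] be the LCS length of the first i values of L1 and the first j values of L2. dp[i][j] = dp[i-1][j-1]+1 when the i-th and j-th values match, else max(dp[i-1][j], dp[i][j-1]).
    ·  1  1  2  0  2  1  0  2  1  1  0
 ·  0  0  0  0  0  0  0  0  0  0  0  0
 0  0  0  0  0  1  1  1  1  1  1  1  1
 0  0  0  0  0  1  1  1  2  2  2  2  2
 0  0  0  0  0  1  1  1  2  2  2  2  3
 1  0  1  1  1  1  1  2  2  2  3  3  3
 1  0  1  2  2  2  2  2  2  2  3  4  4
 1  0  1  2  2  2  2  3  3  3  3  4  4
 0  0  1  2  2  3  3  3  4  4  4  4  5
 1  0  1  2  2  3  3  4  4  4  5  5  5
 1  0  1  2  2  3  3  4  4  4  5  6  6
 0  0  1  2  2  3  3  4  5  5  5  6  7
 2  0  1  2  3  3  4  4  5  6  6  6  7
dp[11][11] = 7. One LCS (by backtracking along matches): 1, 1, 1, 0, 1, 1, 0.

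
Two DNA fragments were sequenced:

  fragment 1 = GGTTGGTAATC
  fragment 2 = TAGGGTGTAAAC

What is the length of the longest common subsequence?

8

One common subsequence of length 8: G [1,4], G [2,5], T [4,6], G [6,7], T [7,8], A [8,10], A [9,11], C [11,12], and the DP table's final entry dp[11][12] is also 8, so no common subsequence is longer.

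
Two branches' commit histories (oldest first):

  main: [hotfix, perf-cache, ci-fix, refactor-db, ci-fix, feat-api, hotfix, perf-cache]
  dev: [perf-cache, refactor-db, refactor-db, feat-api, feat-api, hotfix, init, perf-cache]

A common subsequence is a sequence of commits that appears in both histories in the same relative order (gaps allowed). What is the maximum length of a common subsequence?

One common subsequence of length 5: perf-cache at main[2]=dev[1], refactor-db at main[4]=dev[3], feat-api at main[6]=dev[5], hotfix at main[7]=dev[6], perf-cache at main[8]=dev[8]. dp[8][8] = 5 confirms this is the maximum.

5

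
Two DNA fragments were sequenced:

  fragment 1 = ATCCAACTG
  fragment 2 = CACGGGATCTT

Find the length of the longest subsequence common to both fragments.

Let dp[i][j] be the LCS length of the first i bases of fragment 1 and the first j bases of fragment 2. dp[i][j] = dp[i-1][j-1]+1 when the i-th and j-th bases match, else max(dp[i-1][j], dp[i][j-1]).
    ·  C  A  C  G  G  G  A  T  C  T  T
 ·  0  0  0  0  0  0  0  0  0  0  0  0
 A  0  0  1  1  1  1  1  1  1  1  1  1
 T  0  0  1  1  1  1  1  1  2  2  2  2
 C  0  1  1  2  2  2  2  2  2  3  3  3
 C  0  1  1  2  2  2  2  2  2  3  3  3
 A  0  1  2  2  2  2  2  3  3  3  3  3
 A  0  1  2  2  2  2  2  3  3  3  3  3
 C  0  1  2  3  3  3  3  3  3  4  4  4
 T  0  1  2  3  3  3  3  3  4  4  5  5
 G  0  1  2  3  4  4  4  4  4  4  5  5
dp[9][11] = 5. One LCS (by backtracking along matches): ACACT.

5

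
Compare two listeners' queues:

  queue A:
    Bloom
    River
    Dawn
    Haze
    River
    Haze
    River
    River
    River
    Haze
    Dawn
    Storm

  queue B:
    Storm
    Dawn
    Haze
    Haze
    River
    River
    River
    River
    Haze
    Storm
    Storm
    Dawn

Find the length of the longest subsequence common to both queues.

One common subsequence of length 8: Dawn at queue A[3]=queue B[2] → Haze at queue A[4]=queue B[4] → River at queue A[5]=queue B[5] → River at queue A[7]=queue B[6] → River at queue A[8]=queue B[7] → River at queue A[9]=queue B[8] → Haze at queue A[10]=queue B[9] → Dawn at queue A[11]=queue B[12]. dp[12][12] = 8 confirms this is the maximum.

8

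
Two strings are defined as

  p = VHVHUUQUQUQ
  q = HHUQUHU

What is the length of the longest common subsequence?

6

Let dp[i][j] be the LCS length of the first i characters of p and the first j characters of q. dp[i][j] = dp[i-1][j-1]+1 when the i-th and j-th characters match, else max(dp[i-1][j], dp[i][j-1]).
    ·  H  H  U  Q  U  H  U
 ·  0  0  0  0  0  0  0  0
 V  0  0  0  0  0  0  0  0
 H  0  1  1  1  1  1  1  1
 V  0  1  1  1  1  1  1  1
 H  0  1  2  2  2  2  2  2
 U  0  1  2  3  3  3  3  3
 U  0  1  2  3  3  4  4  4
 Q  0  1  2  3  4  4  4  4
 U  0  1  2  3  4  5  5  5
 Q  0  1  2  3  4  5  5  5
 U  0  1  2  3  4  5  5  6
 Q  0  1  2  3  4  5  5  6
dp[11][7] = 6. One LCS (by backtracking along matches): HHUQUU.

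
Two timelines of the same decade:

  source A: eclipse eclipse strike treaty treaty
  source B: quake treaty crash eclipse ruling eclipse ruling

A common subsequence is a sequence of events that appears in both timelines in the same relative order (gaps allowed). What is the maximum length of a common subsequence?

2

Match eclipse [1,4], then eclipse [2,6] — 2 events in the same relative order in both, and the DP table's final entry dp[5][7] is also 2, so no common subsequence is longer.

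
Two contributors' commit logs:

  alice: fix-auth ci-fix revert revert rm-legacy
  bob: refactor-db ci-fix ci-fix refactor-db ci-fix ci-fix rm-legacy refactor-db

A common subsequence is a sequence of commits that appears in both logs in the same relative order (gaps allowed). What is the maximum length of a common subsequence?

2

Taking ci-fix [2,6]; then rm-legacy [5,7] gives a common subsequence of length 2, and the DP table's final entry dp[5][8] is also 2, so no common subsequence is longer.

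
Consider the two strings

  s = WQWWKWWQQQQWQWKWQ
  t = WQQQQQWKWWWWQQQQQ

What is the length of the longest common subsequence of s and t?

11

One common subsequence of length 11: W [1,1], then Q [2,6], then W [3,9], then W [4,10], then W [6,11], then W [7,12], then Q [9,13], then Q [10,14], then Q [11,15], then Q [13,16], then Q [17,17]. Since dp[17][17] = 11, nothing longer is possible.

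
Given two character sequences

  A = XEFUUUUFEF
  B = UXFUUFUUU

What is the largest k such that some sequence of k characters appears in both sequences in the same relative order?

Let dp[i][j] be the LCS length of the first i characters of A and the first j characters of B. dp[i][j] = dp[i-1][j-1]+1 when the i-th and j-th characters match, else max(dp[i-1][j], dp[i][j-1]).
    ·  U  X  F  U  U  F  U  U  U
 ·  0  0  0  0  0  0  0  0  0  0
 X  0  0  1  1  1  1  1  1  1  1
 E  0  0  1  1  1  1  1  1  1  1
 F  0  0  1  2  2  2  2  2  2  2
 U  0  1  1  2  3  3  3  3  3  3
 U  0  1  1  2  3  4  4  4  4  4
 U  0  1  1  2  3  4  4  5  5  5
 U  0  1  1  2  3  4  4  5  6  6
 F  0  1  1  2  3  4  5  5  6  6
 E  0  1  1  2  3  4  5  5  6  6
 F  0  1  1  2  3  4  5  5  6  6
dp[10][9] = 6. One LCS (by backtracking along matches): XFUUUU.

6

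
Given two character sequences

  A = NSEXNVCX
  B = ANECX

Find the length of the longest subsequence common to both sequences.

4

Let dp[i][j] be the LCS length of the first i characters of A and the first j characters of B. dp[i][j] = dp[i-1][j-1]+1 when the i-th and j-th characters match, else max(dp[i-1][j], dp[i][j-1]).
    ·  A  N  E  C  X
 ·  0  0  0  0  0  0
 N  0  0  1  1  1  1
 S  0  0  1  1  1  1
 E  0  0  1  2  2  2
 X  0  0  1  2  2  3
 N  0  0  1  2  2  3
 V  0  0  1  2  2  3
 C  0  0  1  2  3  3
 X  0  0  1  2  3  4
dp[8][5] = 4. One LCS (by backtracking along matches): NECX.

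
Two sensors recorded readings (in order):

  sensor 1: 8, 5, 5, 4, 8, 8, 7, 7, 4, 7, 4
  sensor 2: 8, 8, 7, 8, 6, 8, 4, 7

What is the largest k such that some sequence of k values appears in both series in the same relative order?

Let dp[i][j] be the LCS length of the first i values of sensor 1 and the first j values of sensor 2. dp[i][j] = dp[i-1][j-1]+1 when the i-th and j-th values match, else max(dp[i-1][j], dp[i][j-1]).
    ·  8  8  7  8  6  8  4  7
 ·  0  0  0  0  0  0  0  0  0
 8  0  1  1  1  1  1  1  1  1
 5  0  1  1  1  1  1  1  1  1
 5  0  1  1  1  1  1  1  1  1
 4  0  1  1  1  1  1  1  2  2
 8  0  1  2  2  2  2  2  2  2
 8  0  1  2  2  3  3  3  3  3
 7  0  1  2  3  3  3  3  3  4
 7  0  1  2  3  3  3  3  3  4
 4  0  1  2  3  3  3  3  4  4
 7  0  1  2  3  3  3  3  4  5
 4  0  1  2  3  3  3  3  4  5
dp[11][8] = 5. One LCS (by backtracking along matches): 8, 8, 8, 4, 7.

5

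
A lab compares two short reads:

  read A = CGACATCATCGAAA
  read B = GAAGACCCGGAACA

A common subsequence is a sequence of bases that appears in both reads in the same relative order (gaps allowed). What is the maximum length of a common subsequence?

Match G at read A[2]=read B[4]; then A at read A[3]=read B[5]; then C at read A[4]=read B[6]; then C at read A[7]=read B[7]; then C at read A[10]=read B[8]; then G at read A[11]=read B[10]; then A at read A[12]=read B[11]; then A at read A[13]=read B[12]; then A at read A[14]=read B[14] — 9 bases in the same relative order in both. The LCS DP gives dp[14][14] = 9, so this is optimal.

9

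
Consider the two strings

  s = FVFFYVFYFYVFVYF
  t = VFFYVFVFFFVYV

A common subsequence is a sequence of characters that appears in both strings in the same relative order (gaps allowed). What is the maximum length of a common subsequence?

10

Match V (s #2, t #1); then F (s #3, t #2); then F (s #4, t #3); then Y (s #5, t #4); then V (s #6, t #7); then F (s #7, t #8); then F (s #9, t #9); then F (s #12, t #10); then V (s #13, t #11); then Y (s #14, t #12) — 10 characters in the same relative order in both. Since dp[15][13] = 10, nothing longer is possible.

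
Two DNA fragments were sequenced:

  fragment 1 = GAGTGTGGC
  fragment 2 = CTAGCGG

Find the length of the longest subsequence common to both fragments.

Let dp[i][j] be the LCS length of the first i bases of fragment 1 and the first j bases of fragment 2. dp[i][j] = dp[i-1][j-1]+1 when the i-th and j-th bases match, else max(dp[i-1][j], dp[i][j-1]).
    ·  C  T  A  G  C  G  G
 ·  0  0  0  0  0  0  0  0
 G  0  0  0  0  1  1  1  1
 A  0  0  0  1  1  1  1  1
 G  0  0  0  1  2  2  2  2
 T  0  0  1  1  2  2  2  2
 G  0  0  1  1  2  2  3  3
 T  0  0  1  1  2  2  3  3
 G  0  0  1  1  2  2  3  4
 G  0  0  1  1  2  2  3  4
 C  0  1  1  1  2  3  3  4
dp[9][7] = 4. One LCS (by backtracking along matches): AGGG.

4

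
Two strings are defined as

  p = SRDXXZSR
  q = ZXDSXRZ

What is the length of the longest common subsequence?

3

Match S (p #1, q #4); then R (p #2, q #6); then Z (p #6, q #7) — 3 characters in the same relative order in both. The LCS DP gives dp[8][7] = 3, so this is optimal.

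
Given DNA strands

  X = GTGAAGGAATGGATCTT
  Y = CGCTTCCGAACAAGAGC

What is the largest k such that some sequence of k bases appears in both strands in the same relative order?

10

Match G (X #1, Y #2); then T (X #2, Y #5); then G (X #3, Y #8); then A (X #4, Y #9); then A (X #5, Y #10); then A (X #8, Y #12); then A (X #9, Y #13); then G (X #11, Y #14); then G (X #12, Y #16); then C (X #15, Y #17) — 10 bases in the same relative order in both, and the DP table's final entry dp[17][17] is also 10, so no common subsequence is longer.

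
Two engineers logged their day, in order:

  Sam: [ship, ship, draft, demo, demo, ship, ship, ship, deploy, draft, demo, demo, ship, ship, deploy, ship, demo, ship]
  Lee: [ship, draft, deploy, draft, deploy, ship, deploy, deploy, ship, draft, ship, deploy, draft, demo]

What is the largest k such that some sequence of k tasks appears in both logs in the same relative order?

Taking ship (Sam #1, Lee #1); then draft (Sam #3, Lee #4); then ship (Sam #6, Lee #6); then ship (Sam #7, Lee #9); then ship (Sam #8, Lee #11); then deploy (Sam #9, Lee #12); then draft (Sam #10, Lee #13); then demo (Sam #17, Lee #14) gives a common subsequence of length 8. dp[18][14] = 8 confirms this is the maximum.

8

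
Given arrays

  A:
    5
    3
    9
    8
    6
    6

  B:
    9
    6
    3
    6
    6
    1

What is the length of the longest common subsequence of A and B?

3

Pick 3 [2,3] → 6 [5,4] → 6 [6,5]; all 3 values appear in both, in order. dp[6][6] = 3 confirms this is the maximum.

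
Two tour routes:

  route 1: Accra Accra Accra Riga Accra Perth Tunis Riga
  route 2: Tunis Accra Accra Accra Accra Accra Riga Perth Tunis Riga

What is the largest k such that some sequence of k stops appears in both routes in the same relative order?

7

Taking Accra [1,4], Accra [2,5], Accra [3,6], Riga [4,7], Perth [6,8], Tunis [7,9], Riga [8,10] gives a common subsequence of length 7, and the DP table's final entry dp[8][10] is also 7, so no common subsequence is longer.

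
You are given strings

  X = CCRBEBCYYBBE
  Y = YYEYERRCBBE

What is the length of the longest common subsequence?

Pick R [3,7], C [7,8], B [10,9], B [11,10], E [12,11]; all 5 characters appear in both, in order. Since dp[12][11] = 5, nothing longer is possible.

5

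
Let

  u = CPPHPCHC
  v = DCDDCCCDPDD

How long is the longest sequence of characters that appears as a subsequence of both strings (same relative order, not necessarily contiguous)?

3

Taking C at u[1]=v[5], C at u[6]=v[6], C at u[8]=v[7] gives a common subsequence of length 3, and the DP table's final entry dp[8][11] is also 3, so no common subsequence is longer.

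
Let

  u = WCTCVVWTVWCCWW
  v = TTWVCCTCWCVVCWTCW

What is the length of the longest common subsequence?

Match W [1,3]; then C [2,6]; then T [3,7]; then C [4,10]; then V [5,11]; then V [6,12]; then W [7,14]; then T [8,15]; then C [12,16]; then W [14,17] — 10 characters in the same relative order in both. The LCS DP gives dp[14][17] = 10, so this is optimal.

10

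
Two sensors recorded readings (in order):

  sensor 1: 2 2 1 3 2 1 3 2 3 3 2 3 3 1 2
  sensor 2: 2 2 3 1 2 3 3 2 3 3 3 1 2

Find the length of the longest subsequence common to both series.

12

Taking 2 at sensor 1[1]=sensor 2[1], 2 at sensor 1[2]=sensor 2[2], 3 at sensor 1[4]=sensor 2[3], 1 at sensor 1[6]=sensor 2[4], 2 at sensor 1[8]=sensor 2[5], 3 at sensor 1[9]=sensor 2[6], 3 at sensor 1[10]=sensor 2[7], 2 at sensor 1[11]=sensor 2[8], 3 at sensor 1[12]=sensor 2[10], 3 at sensor 1[13]=sensor 2[11], 1 at sensor 1[14]=sensor 2[12], 2 at sensor 1[15]=sensor 2[13] gives a common subsequence of length 12. dp[15][13] = 12 confirms this is the maximum.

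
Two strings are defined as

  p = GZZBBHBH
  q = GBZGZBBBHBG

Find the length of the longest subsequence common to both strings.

Taking G (p #1, q #1), then Z (p #2, q #3), then Z (p #3, q #5), then B (p #4, q #7), then B (p #5, q #8), then H (p #6, q #9), then B (p #7, q #10) gives a common subsequence of length 7, and the DP table's final entry dp[8][11] is also 7, so no common subsequence is longer.

7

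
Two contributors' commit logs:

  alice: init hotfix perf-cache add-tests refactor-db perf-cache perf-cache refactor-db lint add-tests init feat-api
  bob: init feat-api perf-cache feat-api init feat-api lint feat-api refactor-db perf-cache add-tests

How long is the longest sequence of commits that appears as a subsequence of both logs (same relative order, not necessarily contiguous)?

5

Taking init at alice[1]=bob[1] → perf-cache at alice[3]=bob[3] → refactor-db at alice[5]=bob[9] → perf-cache at alice[7]=bob[10] → add-tests at alice[10]=bob[11] gives a common subsequence of length 5, and the DP table's final entry dp[12][11] is also 5, so no common subsequence is longer.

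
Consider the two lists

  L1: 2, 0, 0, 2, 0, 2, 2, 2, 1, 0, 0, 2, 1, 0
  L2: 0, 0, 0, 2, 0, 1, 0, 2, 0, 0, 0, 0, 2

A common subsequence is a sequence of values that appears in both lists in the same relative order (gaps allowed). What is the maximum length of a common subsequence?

Pick 2 (L1 #1, L2 #4); then 0 (L1 #2, L2 #5); then 0 (L1 #3, L2 #7); then 2 (L1 #4, L2 #8); then 0 (L1 #5, L2 #10); then 0 (L1 #10, L2 #11); then 0 (L1 #11, L2 #12); then 2 (L1 #12, L2 #13); all 8 values appear in both, in order. dp[14][13] = 8 confirms this is the maximum.

8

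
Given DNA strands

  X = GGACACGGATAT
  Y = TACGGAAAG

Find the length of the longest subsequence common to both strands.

6

Let dp[i][j] be the LCS length of the first i bases of X and the first j bases of Y. dp[i][j] = dp[i-1][j-1]+1 when the i-th and j-th bases match, else max(dp[i-1][j], dp[i][j-1]).
    ·  T  A  C  G  G  A  A  A  G
 ·  0  0  0  0  0  0  0  0  0  0
 G  0  0  0  0  1  1  1  1  1  1
 G  0  0  0  0  1  2  2  2  2  2
 A  0  0  1  1  1  2  3  3  3  3
 C  0  0  1  2  2  2  3  3  3  3
 A  0  0  1  2  2  2  3  4  4  4
 C  0  0  1  2  2  2  3  4  4  4
 G  0  0  1  2  3  3  3  4  4  5
 G  0  0  1  2  3  4  4  4  4  5
 A  0  0  1  2  3  4  5  5  5  5
 T  0  1  1  2  3  4  5  5  5  5
 A  0  1  2  2  3  4  5  6  6  6
 T  0  1  2  2  3  4  5  6  6  6
dp[12][9] = 6. One LCS (by backtracking along matches): ACGGAA.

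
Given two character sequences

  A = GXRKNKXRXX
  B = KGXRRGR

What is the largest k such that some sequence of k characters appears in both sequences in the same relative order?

4

Let dp[i][j] be the LCS length of the first i characters of A and the first j characters of B. dp[i][j] = dp[i-1][j-1]+1 when the i-th and j-th characters match, else max(dp[i-1][j], dp[i][j-1]).
    ·  K  G  X  R  R  G  R
 ·  0  0  0  0  0  0  0  0
 G  0  0  1  1  1  1  1  1
 X  0  0  1  2  2  2  2  2
 R  0  0  1  2  3  3  3  3
 K  0  1  1  2  3  3  3  3
 N  0  1  1  2  3  3  3  3
 K  0  1  1  2  3  3  3  3
 X  0  1  1  2  3  3  3  3
 R  0  1  1  2  3  4  4  4
 X  0  1  1  2  3  4  4  4
 X  0  1  1  2  3  4  4  4
dp[10][7] = 4. One LCS (by backtracking along matches): GXRR.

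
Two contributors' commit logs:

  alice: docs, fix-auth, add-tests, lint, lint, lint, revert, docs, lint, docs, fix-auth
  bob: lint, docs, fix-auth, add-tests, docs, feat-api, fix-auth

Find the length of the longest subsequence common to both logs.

Pick docs [1,2], fix-auth [2,3], add-tests [3,4], docs [8,5], fix-auth [11,7]; all 5 commits appear in both, in order. Since dp[11][7] = 5, nothing longer is possible.

5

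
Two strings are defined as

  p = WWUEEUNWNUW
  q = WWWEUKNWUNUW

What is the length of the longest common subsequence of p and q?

One common subsequence of length 9: W (p #1, q #2), then W (p #2, q #3), then E (p #5, q #4), then U (p #6, q #5), then N (p #7, q #7), then W (p #8, q #8), then N (p #9, q #10), then U (p #10, q #11), then W (p #11, q #12). dp[11][12] = 9 confirms this is the maximum.

9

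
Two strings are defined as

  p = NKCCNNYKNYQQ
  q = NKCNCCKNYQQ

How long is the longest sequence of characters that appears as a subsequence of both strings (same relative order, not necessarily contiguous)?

9

Match N (p #1, q #1); then K (p #2, q #2); then C (p #3, q #5); then C (p #4, q #6); then K (p #8, q #7); then N (p #9, q #8); then Y (p #10, q #9); then Q (p #11, q #10); then Q (p #12, q #11) — 9 characters in the same relative order in both, and the DP table's final entry dp[12][11] is also 9, so no common subsequence is longer.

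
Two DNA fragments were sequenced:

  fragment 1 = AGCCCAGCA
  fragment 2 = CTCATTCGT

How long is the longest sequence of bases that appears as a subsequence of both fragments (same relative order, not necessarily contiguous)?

Match C [3,1], C [4,3], C [5,7], G [7,8] — 4 bases in the same relative order in both. Since dp[9][9] = 4, nothing longer is possible.

4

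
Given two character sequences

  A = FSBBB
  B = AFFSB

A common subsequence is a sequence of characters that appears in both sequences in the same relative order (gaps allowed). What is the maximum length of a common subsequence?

3

One common subsequence of length 3: F [1,3], then S [2,4], then B [5,5]. Since dp[5][5] = 3, nothing longer is possible.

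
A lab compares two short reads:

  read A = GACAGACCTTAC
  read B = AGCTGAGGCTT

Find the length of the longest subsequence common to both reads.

Let dp[i][j] be the LCS length of the first i bases of read A and the first j bases of read B. dp[i][j] = dp[i-1][j-1]+1 when the i-th and j-th bases match, else max(dp[i-1][j], dp[i][j-1]).
    ·  A  G  C  T  G  A  G  G  C  T  T
 ·  0  0  0  0  0  0  0  0  0  0  0  0
 G  0  0  1  1  1  1  1  1  1  1  1  1
 A  0  1  1  1  1  1  2  2  2  2  2  2
 C  0  1  1  2  2  2  2  2  2  3  3  3
 A  0  1  1  2  2  2  3  3  3  3  3  3
 G  0  1  2  2  2  3  3  4  4  4  4  4
 A  0  1  2  2  2  3  4  4  4  4  4  4
 C  0  1  2  3  3  3  4  4  4  5  5  5
 C  0  1  2  3  3  3  4  4  4  5  5  5
 T  0  1  2  3  4  4  4  4  4  5  6  6
 T  0  1  2  3  4  4  4  4  4  5  6  7
 A  0  1  2  3  4  4  5  5  5  5  6  7
 C  0  1  2  3  4  4  5  5  5  6  6  7
dp[12][11] = 7. One LCS (by backtracking along matches): GCAGCTT.

7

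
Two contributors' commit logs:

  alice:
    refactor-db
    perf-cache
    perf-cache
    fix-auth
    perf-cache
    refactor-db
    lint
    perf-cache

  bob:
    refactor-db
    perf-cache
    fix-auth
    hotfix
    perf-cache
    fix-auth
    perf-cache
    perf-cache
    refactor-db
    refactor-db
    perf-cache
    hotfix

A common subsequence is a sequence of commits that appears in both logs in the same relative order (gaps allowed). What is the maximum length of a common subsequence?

7

Taking refactor-db [1,1], then perf-cache [2,2], then perf-cache [3,5], then fix-auth [4,6], then perf-cache [5,8], then refactor-db [6,10], then perf-cache [8,11] gives a common subsequence of length 7. Since dp[8][12] = 7, nothing longer is possible.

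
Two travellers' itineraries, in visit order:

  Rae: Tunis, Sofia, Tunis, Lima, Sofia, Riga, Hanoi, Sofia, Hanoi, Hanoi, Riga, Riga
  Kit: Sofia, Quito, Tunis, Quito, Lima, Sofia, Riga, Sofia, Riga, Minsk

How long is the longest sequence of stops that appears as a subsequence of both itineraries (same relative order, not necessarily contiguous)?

7

Match Sofia (Rae #2, Kit #1); then Tunis (Rae #3, Kit #3); then Lima (Rae #4, Kit #5); then Sofia (Rae #5, Kit #6); then Riga (Rae #6, Kit #7); then Sofia (Rae #8, Kit #8); then Riga (Rae #11, Kit #9) — 7 stops in the same relative order in both. dp[12][10] = 7 confirms this is the maximum.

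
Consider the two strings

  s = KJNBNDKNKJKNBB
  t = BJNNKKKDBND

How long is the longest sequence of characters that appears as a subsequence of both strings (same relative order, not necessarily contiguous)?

7

Pick J (s #2, t #2) → N (s #3, t #3) → N (s #5, t #4) → K (s #7, t #5) → K (s #9, t #6) → K (s #11, t #7) → N (s #12, t #10); all 7 characters appear in both, in order. Since dp[14][11] = 7, nothing longer is possible.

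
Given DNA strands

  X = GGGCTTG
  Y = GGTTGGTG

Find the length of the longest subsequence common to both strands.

Let dp[i][j] be the LCS length of the first i bases of X and the first j bases of Y. dp[i][j] = dp[i-1][j-1]+1 when the i-th and j-th bases match, else max(dp[i-1][j], dp[i][j-1]).
    ·  G  G  T  T  G  G  T  G
 ·  0  0  0  0  0  0  0  0  0
 G  0  1  1  1  1  1  1  1  1
 G  0  1  2  2  2  2  2  2  2
 G  0  1  2  2  2  3  3  3  3
 C  0  1  2  2  2  3  3  3  3
 T  0  1  2  3  3  3  3  4  4
 T  0  1  2  3  4  4  4  4  4
 G  0  1  2  3  4  5  5  5  5
dp[7][8] = 5. One LCS (by backtracking along matches): GGGTG.

5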